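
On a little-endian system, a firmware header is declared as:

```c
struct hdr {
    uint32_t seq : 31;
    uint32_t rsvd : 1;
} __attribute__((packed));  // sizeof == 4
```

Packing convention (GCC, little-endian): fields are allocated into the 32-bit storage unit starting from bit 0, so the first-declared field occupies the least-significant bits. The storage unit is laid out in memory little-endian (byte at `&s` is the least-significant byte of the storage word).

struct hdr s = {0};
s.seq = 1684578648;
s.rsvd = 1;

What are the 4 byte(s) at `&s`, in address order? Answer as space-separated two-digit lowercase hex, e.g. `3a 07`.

seq:31 = 1684578648 → 0x6468a158 << 0 → word 0x6468a158
rsvd:1 = 1 → 0x1 << 31 → word 0xe468a158
word = 0xe468a158 → little-endian bytes:
  [0]=0x58  [1]=0xa1  [2]=0x68  [3]=0xe4

58 a1 68 e4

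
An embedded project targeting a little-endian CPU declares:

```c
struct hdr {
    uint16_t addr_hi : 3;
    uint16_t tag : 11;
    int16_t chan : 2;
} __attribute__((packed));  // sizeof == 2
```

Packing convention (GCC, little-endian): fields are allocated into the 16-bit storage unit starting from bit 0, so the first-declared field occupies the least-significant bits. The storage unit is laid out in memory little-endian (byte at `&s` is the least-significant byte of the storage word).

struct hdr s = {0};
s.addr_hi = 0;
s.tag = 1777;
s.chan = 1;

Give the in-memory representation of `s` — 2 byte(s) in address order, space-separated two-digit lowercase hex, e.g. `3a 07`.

addr_hi:3 = 0 → 0x0 << 0 → word 0x0000
tag:11 = 1777 → 0x6f1 << 3 → word 0x3788
chan:2 = 1 → 0x1 << 14 → word 0x7788
word = 0x7788 → little-endian bytes:
  [0]=0x88  [1]=0x77

88 77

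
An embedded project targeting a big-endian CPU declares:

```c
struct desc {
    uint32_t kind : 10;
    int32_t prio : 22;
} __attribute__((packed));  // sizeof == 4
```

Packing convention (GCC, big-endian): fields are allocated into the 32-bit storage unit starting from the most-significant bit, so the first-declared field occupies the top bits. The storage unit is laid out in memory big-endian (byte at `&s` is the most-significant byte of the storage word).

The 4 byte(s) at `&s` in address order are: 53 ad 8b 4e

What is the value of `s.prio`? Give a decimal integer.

-1209522

[0]=0x53 [1]=0xad [2]=0x8b [3]=0x4e (big-endian) → word 0x53ad8b4e
kind [22+:10] = (word>>22) & 0x3ff = 334
prio [0+:22] = (word>>0) & 0x3fffff = 2984782  ←
prio signed 22b, MSB=1: 2984782 - 4194304 = -1209522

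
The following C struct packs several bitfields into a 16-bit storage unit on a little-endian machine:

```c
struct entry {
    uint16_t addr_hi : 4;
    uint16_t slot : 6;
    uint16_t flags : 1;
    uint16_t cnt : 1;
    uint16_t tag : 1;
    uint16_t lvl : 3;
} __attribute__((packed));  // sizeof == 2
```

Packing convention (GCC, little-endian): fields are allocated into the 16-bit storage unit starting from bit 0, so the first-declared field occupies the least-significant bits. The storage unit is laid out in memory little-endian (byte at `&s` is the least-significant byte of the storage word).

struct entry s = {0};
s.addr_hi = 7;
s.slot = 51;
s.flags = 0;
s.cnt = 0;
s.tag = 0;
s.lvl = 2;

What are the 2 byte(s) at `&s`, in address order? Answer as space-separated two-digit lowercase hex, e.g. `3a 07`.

37 43

addr_hi (4b) val=7 bits=0x7 at bit 0: 0x0007
slot (6b) val=51 bits=0x33 at bit 4: 0x0337
flags (1b) val=0 bits=0x0 at bit 10: 0x0337
cnt (1b) val=0 bits=0x0 at bit 11: 0x0337
tag (1b) val=0 bits=0x0 at bit 12: 0x0337
lvl (3b) val=2 bits=0x2 at bit 13: 0x4337
word = 0x4337 → little-endian bytes:
  [0]=0x37  [1]=0x43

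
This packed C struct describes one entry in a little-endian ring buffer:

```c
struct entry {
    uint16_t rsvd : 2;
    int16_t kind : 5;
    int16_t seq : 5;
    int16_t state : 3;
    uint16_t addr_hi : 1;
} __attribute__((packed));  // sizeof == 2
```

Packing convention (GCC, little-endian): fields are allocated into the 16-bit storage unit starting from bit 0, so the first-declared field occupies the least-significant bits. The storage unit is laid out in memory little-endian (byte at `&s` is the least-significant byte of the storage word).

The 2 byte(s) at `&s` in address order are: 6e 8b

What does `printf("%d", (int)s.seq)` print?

[0]=0x6e [1]=0x8b (little-endian) → word 0x8b6e
rsvd:2 @ bit 0 → (0x8b6e>>0)&0x3 = 0x2
kind:5 @ bit 2 → (0x8b6e>>2)&0x1f = 0x1b
seq:5 @ bit 7 → (0x8b6e>>7)&0x1f = 0x16  ←
state:3 @ bit 12 → (0x8b6e>>12)&0x7 = 0x0
addr_hi:1 @ bit 15 → (0x8b6e>>15)&0x1 = 0x1
seq signed 5b, MSB=1: 22 - 32 = -10

-10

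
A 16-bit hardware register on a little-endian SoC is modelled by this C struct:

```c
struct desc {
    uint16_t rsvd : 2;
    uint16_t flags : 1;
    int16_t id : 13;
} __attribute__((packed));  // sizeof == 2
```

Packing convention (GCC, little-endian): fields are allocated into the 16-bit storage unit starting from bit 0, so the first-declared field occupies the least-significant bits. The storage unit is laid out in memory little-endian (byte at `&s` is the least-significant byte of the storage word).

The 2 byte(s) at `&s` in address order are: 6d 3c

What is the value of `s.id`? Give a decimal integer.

1933

[0]=0x6d [1]=0x3c (little-endian) → word 0x3c6d
rsvd:2 @ bit 0 → (0x3c6d>>0)&0x3 = 0x1
flags:1 @ bit 2 → (0x3c6d>>2)&0x1 = 0x1
id:13 @ bit 3 → (0x3c6d>>3)&0x1fff = 0x78d  ←
id signed 13b, MSB=0: value = 1933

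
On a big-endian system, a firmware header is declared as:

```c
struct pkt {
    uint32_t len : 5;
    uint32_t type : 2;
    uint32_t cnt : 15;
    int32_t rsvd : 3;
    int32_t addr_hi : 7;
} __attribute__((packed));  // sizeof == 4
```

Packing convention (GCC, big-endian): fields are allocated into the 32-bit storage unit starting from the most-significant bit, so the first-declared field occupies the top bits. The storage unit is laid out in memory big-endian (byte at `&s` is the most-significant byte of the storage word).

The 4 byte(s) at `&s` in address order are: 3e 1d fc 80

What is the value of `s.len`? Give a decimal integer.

7

[0]=0x3e [1]=0x1d [2]=0xfc [3]=0x80 (big-endian) → word 0x3e1dfc80
len:5 @ bit 27 → (0x3e1dfc80>>27)&0x1f = 0x7  ←
type:2 @ bit 25 → (0x3e1dfc80>>25)&0x3 = 0x3
cnt:15 @ bit 10 → (0x3e1dfc80>>10)&0x7fff = 0x77f
rsvd:3 @ bit 7 → (0x3e1dfc80>>7)&0x7 = 0x1
addr_hi:7 @ bit 0 → (0x3e1dfc80>>0)&0x7f = 0x0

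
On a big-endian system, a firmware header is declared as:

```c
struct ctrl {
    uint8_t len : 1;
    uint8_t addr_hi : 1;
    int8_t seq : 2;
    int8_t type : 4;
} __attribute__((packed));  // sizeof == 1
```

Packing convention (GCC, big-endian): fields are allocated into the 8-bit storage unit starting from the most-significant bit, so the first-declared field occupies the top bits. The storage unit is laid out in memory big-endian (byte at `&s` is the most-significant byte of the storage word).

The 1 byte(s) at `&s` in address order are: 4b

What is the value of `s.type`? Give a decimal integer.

-5

[0]=0x4b (big-endian) → word 0x4b
len [7+:1] = (word>>7) & 0x1 = 0
addr_hi [6+:1] = (word>>6) & 0x1 = 1
seq [4+:2] = (word>>4) & 0x3 = 0
type [0+:4] = (word>>0) & 0xf = 11  ←
type signed 4b, MSB=1: 11 - 16 = -5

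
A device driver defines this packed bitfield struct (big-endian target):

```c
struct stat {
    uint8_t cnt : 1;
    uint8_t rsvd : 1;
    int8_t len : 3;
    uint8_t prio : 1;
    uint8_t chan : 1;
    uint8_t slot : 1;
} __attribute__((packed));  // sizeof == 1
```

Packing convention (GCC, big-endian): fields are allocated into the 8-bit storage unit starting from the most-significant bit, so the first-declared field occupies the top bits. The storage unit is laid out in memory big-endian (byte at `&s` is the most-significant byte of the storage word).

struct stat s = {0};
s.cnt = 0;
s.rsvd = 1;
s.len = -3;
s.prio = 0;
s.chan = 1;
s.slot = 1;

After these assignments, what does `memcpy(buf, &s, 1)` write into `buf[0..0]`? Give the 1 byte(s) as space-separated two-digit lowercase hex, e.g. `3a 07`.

[7+:1] cnt=0 & 0x1 = 0x0; word=0x00
[6+:1] rsvd=1 & 0x1 = 0x1; word=0x40
[3+:3] len=-3 & 0x7 = 0x5; word=0x68
[2+:1] prio=0 & 0x1 = 0x0; word=0x68
[1+:1] chan=1 & 0x1 = 0x1; word=0x6a
[0+:1] slot=1 & 0x1 = 0x1; word=0x6b
word = 0x6b → big-endian bytes:
  [0]=0x6b

6b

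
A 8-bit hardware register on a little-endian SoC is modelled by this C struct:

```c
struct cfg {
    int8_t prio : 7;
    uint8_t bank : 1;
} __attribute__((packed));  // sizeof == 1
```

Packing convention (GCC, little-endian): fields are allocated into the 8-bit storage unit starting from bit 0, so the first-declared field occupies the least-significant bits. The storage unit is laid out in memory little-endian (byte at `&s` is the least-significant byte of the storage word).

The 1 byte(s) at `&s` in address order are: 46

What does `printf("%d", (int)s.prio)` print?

[0]=0x46 (little-endian) → word 0x46
prio [0+:7] = (word>>0) & 0x7f = 70  ←
bank [7+:1] = (word>>7) & 0x1 = 0
prio signed 7b, MSB=1: 70 - 128 = -58

-58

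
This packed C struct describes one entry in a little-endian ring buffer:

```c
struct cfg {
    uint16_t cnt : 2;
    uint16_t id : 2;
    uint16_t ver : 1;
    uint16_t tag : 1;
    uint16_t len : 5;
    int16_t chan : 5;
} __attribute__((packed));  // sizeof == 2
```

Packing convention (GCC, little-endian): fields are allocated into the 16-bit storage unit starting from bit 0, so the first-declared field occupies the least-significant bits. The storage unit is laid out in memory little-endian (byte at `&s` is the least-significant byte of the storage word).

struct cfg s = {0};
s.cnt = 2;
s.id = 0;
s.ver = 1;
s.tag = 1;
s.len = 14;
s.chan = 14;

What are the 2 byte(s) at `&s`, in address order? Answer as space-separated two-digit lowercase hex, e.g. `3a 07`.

b2 73

cnt (2b) val=2 bits=0x2 at bit 0: 0x0002
id (2b) val=0 bits=0x0 at bit 2: 0x0002
ver (1b) val=1 bits=0x1 at bit 4: 0x0012
tag (1b) val=1 bits=0x1 at bit 5: 0x0032
len (5b) val=14 bits=0xe at bit 6: 0x03b2
chan (5b) val=14 bits=0xe at bit 11: 0x73b2
word = 0x73b2 → little-endian bytes:
  [0]=0xb2  [1]=0x73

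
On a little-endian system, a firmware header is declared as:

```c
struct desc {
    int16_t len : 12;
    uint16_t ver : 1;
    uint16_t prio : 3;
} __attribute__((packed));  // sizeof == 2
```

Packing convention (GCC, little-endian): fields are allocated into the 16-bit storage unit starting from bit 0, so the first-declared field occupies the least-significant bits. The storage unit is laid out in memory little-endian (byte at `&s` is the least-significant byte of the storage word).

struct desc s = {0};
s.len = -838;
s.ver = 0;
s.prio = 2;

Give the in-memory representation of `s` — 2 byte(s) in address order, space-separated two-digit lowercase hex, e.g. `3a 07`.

len (12b) val=-838 bits=0xcba at bit 0: 0x0cba
ver (1b) val=0 bits=0x0 at bit 12: 0x0cba
prio (3b) val=2 bits=0x2 at bit 13: 0x4cba
word = 0x4cba → little-endian bytes:
  [0]=0xba  [1]=0x4c

ba 4c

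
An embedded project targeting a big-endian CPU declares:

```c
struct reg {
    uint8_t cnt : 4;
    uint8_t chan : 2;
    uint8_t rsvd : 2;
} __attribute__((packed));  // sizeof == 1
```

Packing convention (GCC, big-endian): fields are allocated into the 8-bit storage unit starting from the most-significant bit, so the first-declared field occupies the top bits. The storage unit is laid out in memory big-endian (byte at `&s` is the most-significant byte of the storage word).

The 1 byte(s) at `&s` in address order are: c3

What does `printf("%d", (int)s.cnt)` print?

12

[0]=0xc3 (big-endian) → word 0xc3
cnt:4 @ bit 4 → (0xc3>>4)&0xf = 0xc  ←
chan:2 @ bit 2 → (0xc3>>2)&0x3 = 0x0
rsvd:2 @ bit 0 → (0xc3>>0)&0x3 = 0x3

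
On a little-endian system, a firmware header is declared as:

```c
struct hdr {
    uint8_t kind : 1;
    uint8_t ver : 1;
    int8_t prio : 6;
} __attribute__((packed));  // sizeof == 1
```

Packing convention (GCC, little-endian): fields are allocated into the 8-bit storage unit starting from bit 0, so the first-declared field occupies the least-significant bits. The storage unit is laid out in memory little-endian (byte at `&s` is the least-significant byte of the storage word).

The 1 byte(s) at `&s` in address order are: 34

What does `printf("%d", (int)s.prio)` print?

[0]=0x34 (little-endian) → word 0x34
kind [0+:1] = (word>>0) & 0x1 = 0
ver [1+:1] = (word>>1) & 0x1 = 0
prio [2+:6] = (word>>2) & 0x3f = 13  ←
prio signed 6b, MSB=0: value = 13

13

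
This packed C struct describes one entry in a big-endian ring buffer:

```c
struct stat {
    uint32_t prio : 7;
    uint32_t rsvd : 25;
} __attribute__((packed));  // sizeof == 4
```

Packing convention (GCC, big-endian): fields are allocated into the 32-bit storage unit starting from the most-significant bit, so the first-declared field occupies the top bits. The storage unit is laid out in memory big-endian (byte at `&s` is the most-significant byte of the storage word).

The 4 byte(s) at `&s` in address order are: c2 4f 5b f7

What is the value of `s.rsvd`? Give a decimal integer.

[0]=0xc2 [1]=0x4f [2]=0x5b [3]=0xf7 (big-endian) → word 0xc24f5bf7
prio [25+:7] = (word>>25) & 0x7f = 97
rsvd [0+:25] = (word>>0) & 0x1ffffff = 5200887  ←

5200887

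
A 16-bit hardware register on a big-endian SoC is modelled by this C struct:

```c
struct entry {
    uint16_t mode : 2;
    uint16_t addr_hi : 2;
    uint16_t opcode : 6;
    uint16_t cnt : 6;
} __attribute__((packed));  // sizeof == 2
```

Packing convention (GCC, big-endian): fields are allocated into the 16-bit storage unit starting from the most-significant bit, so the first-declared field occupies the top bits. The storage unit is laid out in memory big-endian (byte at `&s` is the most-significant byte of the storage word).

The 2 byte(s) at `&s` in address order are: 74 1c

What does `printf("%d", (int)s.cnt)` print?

[0]=0x74 [1]=0x1c (big-endian) → word 0x741c
mode:2 @ bit 14 → (0x741c>>14)&0x3 = 0x1
addr_hi:2 @ bit 12 → (0x741c>>12)&0x3 = 0x3
opcode:6 @ bit 6 → (0x741c>>6)&0x3f = 0x10
cnt:6 @ bit 0 → (0x741c>>0)&0x3f = 0x1c  ←

28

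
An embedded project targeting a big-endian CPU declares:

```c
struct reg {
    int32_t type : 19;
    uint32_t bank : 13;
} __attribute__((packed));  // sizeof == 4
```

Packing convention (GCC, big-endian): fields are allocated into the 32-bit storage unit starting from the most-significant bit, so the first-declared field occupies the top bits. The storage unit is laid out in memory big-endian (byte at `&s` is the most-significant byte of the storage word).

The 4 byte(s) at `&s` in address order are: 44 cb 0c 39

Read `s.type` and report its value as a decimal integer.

140888

[0]=0x44 [1]=0xcb [2]=0x0c [3]=0x39 (big-endian) → word 0x44cb0c39
type:19 @ bit 13 → (0x44cb0c39>>13)&0x7ffff = 0x22658  ←
bank:13 @ bit 0 → (0x44cb0c39>>0)&0x1fff = 0xc39
type signed 19b, MSB=0: value = 140888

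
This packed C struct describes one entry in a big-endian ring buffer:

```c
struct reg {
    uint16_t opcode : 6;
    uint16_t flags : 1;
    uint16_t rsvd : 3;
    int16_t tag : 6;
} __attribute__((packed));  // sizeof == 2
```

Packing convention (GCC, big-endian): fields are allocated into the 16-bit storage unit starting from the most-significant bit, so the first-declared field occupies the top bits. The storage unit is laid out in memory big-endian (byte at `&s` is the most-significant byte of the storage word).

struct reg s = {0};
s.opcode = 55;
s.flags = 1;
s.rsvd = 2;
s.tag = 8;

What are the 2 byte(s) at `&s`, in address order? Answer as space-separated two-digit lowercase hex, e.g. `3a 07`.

de 88

[10+:6] opcode=55 & 0x3f = 0x37; word=0xdc00
[9+:1] flags=1 & 0x1 = 0x1; word=0xde00
[6+:3] rsvd=2 & 0x7 = 0x2; word=0xde80
[0+:6] tag=8 & 0x3f = 0x8; word=0xde88
word = 0xde88 → big-endian bytes:
  [0]=0xde  [1]=0x88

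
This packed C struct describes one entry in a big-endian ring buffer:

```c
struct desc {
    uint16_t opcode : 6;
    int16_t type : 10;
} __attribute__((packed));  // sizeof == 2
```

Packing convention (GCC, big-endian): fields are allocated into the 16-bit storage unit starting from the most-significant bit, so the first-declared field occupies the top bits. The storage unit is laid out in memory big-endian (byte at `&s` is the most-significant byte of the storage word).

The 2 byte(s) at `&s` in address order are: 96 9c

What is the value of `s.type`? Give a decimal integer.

[0]=0x96 [1]=0x9c (big-endian) → word 0x969c
opcode:6 @ bit 10 → (0x969c>>10)&0x3f = 0x25
type:10 @ bit 0 → (0x969c>>0)&0x3ff = 0x29c  ←
type signed 10b, MSB=1: 668 - 1024 = -356

-356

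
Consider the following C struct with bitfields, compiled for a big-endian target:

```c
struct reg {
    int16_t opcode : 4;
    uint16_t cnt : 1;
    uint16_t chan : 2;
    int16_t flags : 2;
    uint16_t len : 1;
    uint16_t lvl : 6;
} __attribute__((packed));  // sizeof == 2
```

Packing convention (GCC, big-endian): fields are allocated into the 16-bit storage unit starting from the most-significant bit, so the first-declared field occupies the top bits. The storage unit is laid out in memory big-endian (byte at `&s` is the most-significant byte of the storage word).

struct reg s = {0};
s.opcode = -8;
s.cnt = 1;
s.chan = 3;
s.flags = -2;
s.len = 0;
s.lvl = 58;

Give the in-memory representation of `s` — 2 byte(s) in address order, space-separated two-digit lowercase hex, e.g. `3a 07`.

8f 3a

opcode (4b) val=-8 bits=0x8 at bit 12: 0x8000
cnt (1b) val=1 bits=0x1 at bit 11: 0x8800
chan (2b) val=3 bits=0x3 at bit 9: 0x8e00
flags (2b) val=-2 bits=0x2 at bit 7: 0x8f00
len (1b) val=0 bits=0x0 at bit 6: 0x8f00
lvl (6b) val=58 bits=0x3a at bit 0: 0x8f3a
word = 0x8f3a → big-endian bytes:
  [0]=0x8f  [1]=0x3a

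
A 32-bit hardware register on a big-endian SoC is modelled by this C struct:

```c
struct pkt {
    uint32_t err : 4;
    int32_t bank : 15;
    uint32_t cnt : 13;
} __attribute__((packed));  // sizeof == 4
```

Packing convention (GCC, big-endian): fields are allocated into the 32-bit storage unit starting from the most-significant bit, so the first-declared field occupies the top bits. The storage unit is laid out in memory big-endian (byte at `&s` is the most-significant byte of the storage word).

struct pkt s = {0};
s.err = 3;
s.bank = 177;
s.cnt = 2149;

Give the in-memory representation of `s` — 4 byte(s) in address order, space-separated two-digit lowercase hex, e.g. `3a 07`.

err (4b) val=3 bits=0x3 at bit 28: 0x30000000
bank (15b) val=177 bits=0xb1 at bit 13: 0x30162000
cnt (13b) val=2149 bits=0x865 at bit 0: 0x30162865
word = 0x30162865 → big-endian bytes:
  [0]=0x30  [1]=0x16  [2]=0x28  [3]=0x65

30 16 28 65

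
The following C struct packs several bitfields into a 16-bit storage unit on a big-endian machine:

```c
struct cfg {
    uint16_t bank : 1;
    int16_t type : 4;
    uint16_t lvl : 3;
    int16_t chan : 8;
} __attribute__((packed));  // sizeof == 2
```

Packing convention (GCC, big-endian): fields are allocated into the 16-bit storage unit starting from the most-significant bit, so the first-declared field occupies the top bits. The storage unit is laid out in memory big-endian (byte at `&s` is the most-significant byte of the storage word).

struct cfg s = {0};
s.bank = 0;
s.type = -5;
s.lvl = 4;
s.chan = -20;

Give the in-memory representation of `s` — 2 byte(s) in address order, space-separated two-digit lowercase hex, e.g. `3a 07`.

[15+:1] bank=0 & 0x1 = 0x0; word=0x0000
[11+:4] type=-5 & 0xf = 0xb; word=0x5800
[8+:3] lvl=4 & 0x7 = 0x4; word=0x5c00
[0+:8] chan=-20 & 0xff = 0xec; word=0x5cec
word = 0x5cec → big-endian bytes:
  [0]=0x5c  [1]=0xec

5c ec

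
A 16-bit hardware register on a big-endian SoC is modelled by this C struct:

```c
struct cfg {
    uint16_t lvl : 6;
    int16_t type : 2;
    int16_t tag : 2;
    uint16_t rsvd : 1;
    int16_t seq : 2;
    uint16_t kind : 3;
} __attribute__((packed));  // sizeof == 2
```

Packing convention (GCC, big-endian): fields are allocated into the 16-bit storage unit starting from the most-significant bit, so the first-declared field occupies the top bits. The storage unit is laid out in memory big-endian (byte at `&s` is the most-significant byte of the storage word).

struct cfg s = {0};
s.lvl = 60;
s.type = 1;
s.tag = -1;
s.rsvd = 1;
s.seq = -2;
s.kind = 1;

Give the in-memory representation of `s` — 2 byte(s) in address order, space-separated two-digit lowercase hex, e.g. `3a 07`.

lvl:6 = 60 → 0x3c << 10 → word 0xf000
type:2 = 1 → 0x1 << 8 → word 0xf100
tag:2 = -1 → 0x3 << 6 → word 0xf1c0
rsvd:1 = 1 → 0x1 << 5 → word 0xf1e0
seq:2 = -2 → 0x2 << 3 → word 0xf1f0
kind:3 = 1 → 0x1 << 0 → word 0xf1f1
word = 0xf1f1 → big-endian bytes:
  [0]=0xf1  [1]=0xf1

f1 f1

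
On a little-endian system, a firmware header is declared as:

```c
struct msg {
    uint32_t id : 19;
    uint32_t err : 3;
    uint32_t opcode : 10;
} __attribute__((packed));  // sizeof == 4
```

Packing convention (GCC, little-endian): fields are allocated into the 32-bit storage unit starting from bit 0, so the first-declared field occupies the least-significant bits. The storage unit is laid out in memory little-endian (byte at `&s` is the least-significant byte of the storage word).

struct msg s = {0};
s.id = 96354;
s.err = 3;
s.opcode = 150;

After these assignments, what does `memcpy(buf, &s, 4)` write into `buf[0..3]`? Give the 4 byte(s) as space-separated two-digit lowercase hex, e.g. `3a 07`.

[0+:19] id=96354 & 0x7ffff = 0x17862; word=0x00017862
[19+:3] err=3 & 0x7 = 0x3; word=0x00197862
[22+:10] opcode=150 & 0x3ff = 0x96; word=0x25997862
word = 0x25997862 → little-endian bytes:
  [0]=0x62  [1]=0x78  [2]=0x99  [3]=0x25

62 78 99 25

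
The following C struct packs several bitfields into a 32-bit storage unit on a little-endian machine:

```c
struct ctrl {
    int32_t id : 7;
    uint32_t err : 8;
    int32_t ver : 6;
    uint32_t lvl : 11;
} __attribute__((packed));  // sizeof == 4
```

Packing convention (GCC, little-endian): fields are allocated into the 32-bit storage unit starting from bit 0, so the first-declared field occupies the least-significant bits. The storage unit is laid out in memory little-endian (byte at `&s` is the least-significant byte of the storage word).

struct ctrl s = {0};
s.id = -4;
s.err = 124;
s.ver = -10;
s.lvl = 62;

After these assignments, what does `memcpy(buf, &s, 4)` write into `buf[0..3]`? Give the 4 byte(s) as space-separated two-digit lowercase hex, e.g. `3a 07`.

id (7b) val=-4 bits=0x7c at bit 0: 0x0000007c
err (8b) val=124 bits=0x7c at bit 7: 0x00003e7c
ver (6b) val=-10 bits=0x36 at bit 15: 0x001b3e7c
lvl (11b) val=62 bits=0x3e at bit 21: 0x07db3e7c
word = 0x07db3e7c → little-endian bytes:
  [0]=0x7c  [1]=0x3e  [2]=0xdb  [3]=0x07

7c 3e db 07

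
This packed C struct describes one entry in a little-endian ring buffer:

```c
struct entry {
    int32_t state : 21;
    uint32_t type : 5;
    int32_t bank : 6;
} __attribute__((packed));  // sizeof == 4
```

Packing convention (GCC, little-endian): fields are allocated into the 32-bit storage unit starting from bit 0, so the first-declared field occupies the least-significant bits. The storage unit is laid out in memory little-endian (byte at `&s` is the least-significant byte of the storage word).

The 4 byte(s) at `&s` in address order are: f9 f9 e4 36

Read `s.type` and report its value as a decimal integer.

[0]=0xf9 [1]=0xf9 [2]=0xe4 [3]=0x36 (little-endian) → word 0x36e4f9f9
state [0+:21] = (word>>0) & 0x1fffff = 326137
type [21+:5] = (word>>21) & 0x1f = 23  ←
bank [26+:6] = (word>>26) & 0x3f = 13

23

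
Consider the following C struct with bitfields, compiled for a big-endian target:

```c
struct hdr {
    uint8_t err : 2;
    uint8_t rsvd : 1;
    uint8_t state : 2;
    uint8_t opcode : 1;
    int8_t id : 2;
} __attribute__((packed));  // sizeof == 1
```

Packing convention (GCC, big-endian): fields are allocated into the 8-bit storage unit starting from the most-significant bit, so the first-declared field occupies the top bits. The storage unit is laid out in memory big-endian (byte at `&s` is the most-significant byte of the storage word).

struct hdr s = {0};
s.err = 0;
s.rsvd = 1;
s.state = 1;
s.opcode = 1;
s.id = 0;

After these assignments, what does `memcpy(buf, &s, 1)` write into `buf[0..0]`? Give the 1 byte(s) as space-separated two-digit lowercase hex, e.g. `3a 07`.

[6+:2] err=0 & 0x3 = 0x0; word=0x00
[5+:1] rsvd=1 & 0x1 = 0x1; word=0x20
[3+:2] state=1 & 0x3 = 0x1; word=0x28
[2+:1] opcode=1 & 0x1 = 0x1; word=0x2c
[0+:2] id=0 & 0x3 = 0x0; word=0x2c
word = 0x2c → big-endian bytes:
  [0]=0x2c

2c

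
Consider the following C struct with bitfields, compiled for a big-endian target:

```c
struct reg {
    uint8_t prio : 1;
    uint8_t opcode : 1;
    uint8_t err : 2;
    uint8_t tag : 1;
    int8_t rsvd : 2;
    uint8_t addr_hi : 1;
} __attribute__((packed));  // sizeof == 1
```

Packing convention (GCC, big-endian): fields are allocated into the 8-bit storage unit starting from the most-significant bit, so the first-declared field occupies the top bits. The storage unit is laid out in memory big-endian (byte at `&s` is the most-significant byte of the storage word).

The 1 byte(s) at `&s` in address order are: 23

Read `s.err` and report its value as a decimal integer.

2

[0]=0x23 (big-endian) → word 0x23
prio [7+:1] = (word>>7) & 0x1 = 0
opcode [6+:1] = (word>>6) & 0x1 = 0
err [4+:2] = (word>>4) & 0x3 = 2  ←
tag [3+:1] = (word>>3) & 0x1 = 0
rsvd [1+:2] = (word>>1) & 0x3 = 1
addr_hi [0+:1] = (word>>0) & 0x1 = 1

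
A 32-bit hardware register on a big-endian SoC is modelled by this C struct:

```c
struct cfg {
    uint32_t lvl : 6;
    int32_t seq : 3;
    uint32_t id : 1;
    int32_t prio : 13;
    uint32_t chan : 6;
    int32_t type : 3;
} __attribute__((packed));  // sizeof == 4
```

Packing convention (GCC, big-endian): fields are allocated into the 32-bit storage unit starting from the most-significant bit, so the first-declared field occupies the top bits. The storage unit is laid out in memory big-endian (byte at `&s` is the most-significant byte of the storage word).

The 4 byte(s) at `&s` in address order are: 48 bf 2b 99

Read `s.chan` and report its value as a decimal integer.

[0]=0x48 [1]=0xbf [2]=0x2b [3]=0x99 (big-endian) → word 0x48bf2b99
lvl:6 @ bit 26 → (0x48bf2b99>>26)&0x3f = 0x12
seq:3 @ bit 23 → (0x48bf2b99>>23)&0x7 = 0x1
id:1 @ bit 22 → (0x48bf2b99>>22)&0x1 = 0x0
prio:13 @ bit 9 → (0x48bf2b99>>9)&0x1fff = 0x1f95
chan:6 @ bit 3 → (0x48bf2b99>>3)&0x3f = 0x33  ←
type:3 @ bit 0 → (0x48bf2b99>>0)&0x7 = 0x1

51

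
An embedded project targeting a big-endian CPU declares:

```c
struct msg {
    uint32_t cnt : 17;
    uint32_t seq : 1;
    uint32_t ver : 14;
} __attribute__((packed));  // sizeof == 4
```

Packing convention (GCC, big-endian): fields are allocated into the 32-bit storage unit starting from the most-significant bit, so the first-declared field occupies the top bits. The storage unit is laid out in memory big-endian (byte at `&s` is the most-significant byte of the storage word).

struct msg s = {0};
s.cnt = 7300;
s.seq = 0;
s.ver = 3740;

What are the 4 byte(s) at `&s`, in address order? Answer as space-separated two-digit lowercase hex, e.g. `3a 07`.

0e 42 0e 9c

cnt:17 = 7300 → 0x1c84 << 15 → word 0x0e420000
seq:1 = 0 → 0x0 << 14 → word 0x0e420000
ver:14 = 3740 → 0xe9c << 0 → word 0x0e420e9c
word = 0x0e420e9c → big-endian bytes:
  [0]=0x0e  [1]=0x42  [2]=0x0e  [3]=0x9c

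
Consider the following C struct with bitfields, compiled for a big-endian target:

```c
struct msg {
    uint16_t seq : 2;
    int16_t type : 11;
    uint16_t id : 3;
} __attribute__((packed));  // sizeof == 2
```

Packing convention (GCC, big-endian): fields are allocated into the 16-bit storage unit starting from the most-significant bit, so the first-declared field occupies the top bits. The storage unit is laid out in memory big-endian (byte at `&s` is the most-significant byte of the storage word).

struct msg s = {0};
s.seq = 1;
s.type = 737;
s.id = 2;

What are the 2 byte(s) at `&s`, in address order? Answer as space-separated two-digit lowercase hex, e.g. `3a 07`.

57 0a

seq (2b) val=1 bits=0x1 at bit 14: 0x4000
type (11b) val=737 bits=0x2e1 at bit 3: 0x5708
id (3b) val=2 bits=0x2 at bit 0: 0x570a
word = 0x570a → big-endian bytes:
  [0]=0x57  [1]=0x0a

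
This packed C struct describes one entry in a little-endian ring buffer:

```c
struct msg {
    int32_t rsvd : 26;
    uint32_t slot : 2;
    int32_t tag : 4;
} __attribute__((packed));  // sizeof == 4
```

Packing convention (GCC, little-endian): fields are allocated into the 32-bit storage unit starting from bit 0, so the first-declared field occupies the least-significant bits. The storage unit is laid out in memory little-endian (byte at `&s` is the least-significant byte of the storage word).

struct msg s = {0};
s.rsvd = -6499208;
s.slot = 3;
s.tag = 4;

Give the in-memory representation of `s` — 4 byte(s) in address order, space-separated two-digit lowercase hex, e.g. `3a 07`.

rsvd:26 = -6499208 → 0x39cd478 << 0 → word 0x039cd478
slot:2 = 3 → 0x3 << 26 → word 0x0f9cd478
tag:4 = 4 → 0x4 << 28 → word 0x4f9cd478
word = 0x4f9cd478 → little-endian bytes:
  [0]=0x78  [1]=0xd4  [2]=0x9c  [3]=0x4f

78 d4 9c 4f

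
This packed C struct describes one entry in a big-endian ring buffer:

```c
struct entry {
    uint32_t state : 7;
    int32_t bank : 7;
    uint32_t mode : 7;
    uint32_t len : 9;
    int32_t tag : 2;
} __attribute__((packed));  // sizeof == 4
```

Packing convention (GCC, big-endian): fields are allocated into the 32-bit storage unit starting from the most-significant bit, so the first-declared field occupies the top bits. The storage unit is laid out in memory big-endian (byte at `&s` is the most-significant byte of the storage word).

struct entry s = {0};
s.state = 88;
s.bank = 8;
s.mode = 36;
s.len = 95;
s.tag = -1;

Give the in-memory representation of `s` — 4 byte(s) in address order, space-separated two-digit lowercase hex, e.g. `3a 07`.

state (7b) val=88 bits=0x58 at bit 25: 0xb0000000
bank (7b) val=8 bits=0x8 at bit 18: 0xb0200000
mode (7b) val=36 bits=0x24 at bit 11: 0xb0212000
len (9b) val=95 bits=0x5f at bit 2: 0xb021217c
tag (2b) val=-1 bits=0x3 at bit 0: 0xb021217f
word = 0xb021217f → big-endian bytes:
  [0]=0xb0  [1]=0x21  [2]=0x21  [3]=0x7f

b0 21 21 7f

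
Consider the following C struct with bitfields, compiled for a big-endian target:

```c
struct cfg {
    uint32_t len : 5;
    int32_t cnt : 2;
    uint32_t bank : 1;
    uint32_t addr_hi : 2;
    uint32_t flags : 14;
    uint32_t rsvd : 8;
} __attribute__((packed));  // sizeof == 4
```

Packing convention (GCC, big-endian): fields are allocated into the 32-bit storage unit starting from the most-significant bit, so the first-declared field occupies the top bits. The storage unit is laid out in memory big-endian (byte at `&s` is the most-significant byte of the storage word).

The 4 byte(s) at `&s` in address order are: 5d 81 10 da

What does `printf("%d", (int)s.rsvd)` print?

[0]=0x5d [1]=0x81 [2]=0x10 [3]=0xda (big-endian) → word 0x5d8110da
len:5 @ bit 27 → (0x5d8110da>>27)&0x1f = 0xb
cnt:2 @ bit 25 → (0x5d8110da>>25)&0x3 = 0x2
bank:1 @ bit 24 → (0x5d8110da>>24)&0x1 = 0x1
addr_hi:2 @ bit 22 → (0x5d8110da>>22)&0x3 = 0x2
flags:14 @ bit 8 → (0x5d8110da>>8)&0x3fff = 0x110
rsvd:8 @ bit 0 → (0x5d8110da>>0)&0xff = 0xda  ←

218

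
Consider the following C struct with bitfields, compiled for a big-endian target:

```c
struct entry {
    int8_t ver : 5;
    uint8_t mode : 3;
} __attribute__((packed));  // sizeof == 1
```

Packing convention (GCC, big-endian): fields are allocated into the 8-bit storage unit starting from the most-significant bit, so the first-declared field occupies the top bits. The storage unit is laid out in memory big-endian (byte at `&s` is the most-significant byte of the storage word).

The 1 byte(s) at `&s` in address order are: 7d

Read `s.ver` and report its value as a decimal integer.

15

[0]=0x7d (big-endian) → word 0x7d
ver [3+:5] = (word>>3) & 0x1f = 15  ←
mode [0+:3] = (word>>0) & 0x7 = 5
ver signed 5b, MSB=0: value = 15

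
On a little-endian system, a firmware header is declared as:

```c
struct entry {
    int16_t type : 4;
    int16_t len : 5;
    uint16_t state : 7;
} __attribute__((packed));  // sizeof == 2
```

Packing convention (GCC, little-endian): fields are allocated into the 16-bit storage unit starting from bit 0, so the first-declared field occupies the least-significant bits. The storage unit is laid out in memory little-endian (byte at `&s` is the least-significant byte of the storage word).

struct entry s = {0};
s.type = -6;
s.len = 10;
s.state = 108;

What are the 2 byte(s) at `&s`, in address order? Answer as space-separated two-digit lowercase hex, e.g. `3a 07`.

type:4 = -6 → 0xa << 0 → word 0x000a
len:5 = 10 → 0xa << 4 → word 0x00aa
state:7 = 108 → 0x6c << 9 → word 0xd8aa
word = 0xd8aa → little-endian bytes:
  [0]=0xaa  [1]=0xd8

aa d8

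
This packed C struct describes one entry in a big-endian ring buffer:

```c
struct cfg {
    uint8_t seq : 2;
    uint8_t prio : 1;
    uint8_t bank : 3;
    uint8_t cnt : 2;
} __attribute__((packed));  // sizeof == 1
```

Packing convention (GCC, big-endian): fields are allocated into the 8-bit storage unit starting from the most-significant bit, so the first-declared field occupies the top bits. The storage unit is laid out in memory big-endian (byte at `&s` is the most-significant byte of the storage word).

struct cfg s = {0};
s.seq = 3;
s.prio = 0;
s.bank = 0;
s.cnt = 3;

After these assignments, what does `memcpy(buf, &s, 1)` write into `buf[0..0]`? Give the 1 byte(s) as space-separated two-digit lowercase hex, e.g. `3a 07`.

seq:2 = 3 → 0x3 << 6 → word 0xc0
prio:1 = 0 → 0x0 << 5 → word 0xc0
bank:3 = 0 → 0x0 << 2 → word 0xc0
cnt:2 = 3 → 0x3 << 0 → word 0xc3
word = 0xc3 → big-endian bytes:
  [0]=0xc3

c3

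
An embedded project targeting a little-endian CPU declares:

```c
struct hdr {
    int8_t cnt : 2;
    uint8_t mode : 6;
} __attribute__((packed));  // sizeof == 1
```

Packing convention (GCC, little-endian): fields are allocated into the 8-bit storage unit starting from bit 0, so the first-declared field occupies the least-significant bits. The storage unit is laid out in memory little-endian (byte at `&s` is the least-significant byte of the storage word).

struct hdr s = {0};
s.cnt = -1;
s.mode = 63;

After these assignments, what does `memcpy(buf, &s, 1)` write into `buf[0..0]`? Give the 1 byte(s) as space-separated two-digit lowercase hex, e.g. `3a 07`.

cnt (2b) val=-1 bits=0x3 at bit 0: 0x03
mode (6b) val=63 bits=0x3f at bit 2: 0xff
word = 0xff → little-endian bytes:
  [0]=0xff

ff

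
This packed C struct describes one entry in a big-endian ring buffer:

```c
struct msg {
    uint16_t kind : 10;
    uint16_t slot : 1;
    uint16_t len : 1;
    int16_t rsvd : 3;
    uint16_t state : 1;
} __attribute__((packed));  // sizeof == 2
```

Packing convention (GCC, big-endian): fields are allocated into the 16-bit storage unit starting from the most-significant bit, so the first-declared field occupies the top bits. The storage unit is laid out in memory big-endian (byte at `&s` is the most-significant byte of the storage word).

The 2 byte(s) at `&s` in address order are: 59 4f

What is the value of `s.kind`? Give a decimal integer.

357

[0]=0x59 [1]=0x4f (big-endian) → word 0x594f
kind:10 @ bit 6 → (0x594f>>6)&0x3ff = 0x165  ←
slot:1 @ bit 5 → (0x594f>>5)&0x1 = 0x0
len:1 @ bit 4 → (0x594f>>4)&0x1 = 0x0
rsvd:3 @ bit 1 → (0x594f>>1)&0x7 = 0x7
state:1 @ bit 0 → (0x594f>>0)&0x1 = 0x1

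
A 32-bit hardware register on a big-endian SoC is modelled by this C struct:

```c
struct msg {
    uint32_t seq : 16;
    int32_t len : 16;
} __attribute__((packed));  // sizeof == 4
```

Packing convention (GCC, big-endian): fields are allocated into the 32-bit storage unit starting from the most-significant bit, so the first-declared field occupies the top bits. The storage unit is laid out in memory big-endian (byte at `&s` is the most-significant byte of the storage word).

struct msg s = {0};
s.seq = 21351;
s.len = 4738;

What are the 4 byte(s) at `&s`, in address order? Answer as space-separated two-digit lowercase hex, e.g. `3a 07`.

53 67 12 82

seq:16 = 21351 → 0x5367 << 16 → word 0x53670000
len:16 = 4738 → 0x1282 << 0 → word 0x53671282
word = 0x53671282 → big-endian bytes:
  [0]=0x53  [1]=0x67  [2]=0x12  [3]=0x82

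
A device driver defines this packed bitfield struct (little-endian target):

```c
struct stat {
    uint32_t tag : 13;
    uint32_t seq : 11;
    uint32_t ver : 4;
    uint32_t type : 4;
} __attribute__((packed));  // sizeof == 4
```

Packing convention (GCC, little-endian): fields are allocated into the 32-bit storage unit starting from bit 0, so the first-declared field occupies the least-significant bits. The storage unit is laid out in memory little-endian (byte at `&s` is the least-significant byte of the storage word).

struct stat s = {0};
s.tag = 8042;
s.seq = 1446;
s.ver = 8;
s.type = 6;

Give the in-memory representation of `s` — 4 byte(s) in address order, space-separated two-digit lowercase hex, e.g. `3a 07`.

6a df b4 68

[0+:13] tag=8042 & 0x1fff = 0x1f6a; word=0x00001f6a
[13+:11] seq=1446 & 0x7ff = 0x5a6; word=0x00b4df6a
[24+:4] ver=8 & 0xf = 0x8; word=0x08b4df6a
[28+:4] type=6 & 0xf = 0x6; word=0x68b4df6a
word = 0x68b4df6a → little-endian bytes:
  [0]=0x6a  [1]=0xdf  [2]=0xb4  [3]=0x68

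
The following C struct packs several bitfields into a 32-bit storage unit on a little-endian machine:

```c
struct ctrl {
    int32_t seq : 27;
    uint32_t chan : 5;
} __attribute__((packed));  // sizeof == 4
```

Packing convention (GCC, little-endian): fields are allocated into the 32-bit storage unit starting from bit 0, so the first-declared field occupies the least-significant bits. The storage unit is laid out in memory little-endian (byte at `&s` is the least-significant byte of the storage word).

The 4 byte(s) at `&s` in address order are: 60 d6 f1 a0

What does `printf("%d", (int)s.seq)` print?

15849056

[0]=0x60 [1]=0xd6 [2]=0xf1 [3]=0xa0 (little-endian) → word 0xa0f1d660
seq:27 @ bit 0 → (0xa0f1d660>>0)&0x7ffffff = 0xf1d660  ←
chan:5 @ bit 27 → (0xa0f1d660>>27)&0x1f = 0x14
seq signed 27b, MSB=0: value = 15849056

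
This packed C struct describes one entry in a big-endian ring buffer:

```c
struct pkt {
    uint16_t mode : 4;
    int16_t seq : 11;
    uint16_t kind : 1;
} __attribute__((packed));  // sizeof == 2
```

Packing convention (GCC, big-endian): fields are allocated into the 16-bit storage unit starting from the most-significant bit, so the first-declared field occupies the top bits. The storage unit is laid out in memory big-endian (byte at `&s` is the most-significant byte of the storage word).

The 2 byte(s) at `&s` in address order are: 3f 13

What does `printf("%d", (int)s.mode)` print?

3

[0]=0x3f [1]=0x13 (big-endian) → word 0x3f13
mode:4 @ bit 12 → (0x3f13>>12)&0xf = 0x3  ←
seq:11 @ bit 1 → (0x3f13>>1)&0x7ff = 0x789
kind:1 @ bit 0 → (0x3f13>>0)&0x1 = 0x1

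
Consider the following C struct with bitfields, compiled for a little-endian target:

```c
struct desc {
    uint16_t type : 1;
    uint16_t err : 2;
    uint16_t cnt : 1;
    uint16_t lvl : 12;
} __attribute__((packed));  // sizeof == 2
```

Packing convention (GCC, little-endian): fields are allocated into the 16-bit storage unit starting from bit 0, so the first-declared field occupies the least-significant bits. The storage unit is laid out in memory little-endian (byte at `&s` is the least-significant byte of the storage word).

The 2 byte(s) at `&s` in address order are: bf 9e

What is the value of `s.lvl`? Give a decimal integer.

[0]=0xbf [1]=0x9e (little-endian) → word 0x9ebf
type:1 @ bit 0 → (0x9ebf>>0)&0x1 = 0x1
err:2 @ bit 1 → (0x9ebf>>1)&0x3 = 0x3
cnt:1 @ bit 3 → (0x9ebf>>3)&0x1 = 0x1
lvl:12 @ bit 4 → (0x9ebf>>4)&0xfff = 0x9eb  ←

2539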